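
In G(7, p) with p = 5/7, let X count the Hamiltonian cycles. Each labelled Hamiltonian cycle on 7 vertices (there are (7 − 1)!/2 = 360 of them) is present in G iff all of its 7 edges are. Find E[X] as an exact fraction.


K_7 has (7 − 1)!/2 = 360 labelled Hamiltonian cycles.
For each such Hamiltonian cycle H, let X_H = 1 if all 7 edges of H are present in G. Then P[X_H = 1] = p^{7} = (5/7)^{7} = 78125/823543.
By linearity: E[X] = Σ_H E[X_H] = 360 · p^{7} = 360 · 78125/823543 = 28125000/823543.
Numerically: E[X] ≈ 34.2.

E[X] = 360 · (5/7)^{7} = 28125000/823543 ≈ 34.2.


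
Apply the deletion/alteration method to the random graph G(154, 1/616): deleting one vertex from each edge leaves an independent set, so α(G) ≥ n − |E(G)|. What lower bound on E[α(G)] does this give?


E[|E(G)|] = C(154, 2)·p = 11781 · (1/616) = 153/8.
E[α(G)] ≥ n − E[|E(G)|] = 154 − 153/8 = 1079/8.
Numerically: ≈ 134.87500.
(This is only a lower bound; the true E[α(G)] may be larger.)

E[α(G)] ≥ 1079/8 ≈ 134.87500.


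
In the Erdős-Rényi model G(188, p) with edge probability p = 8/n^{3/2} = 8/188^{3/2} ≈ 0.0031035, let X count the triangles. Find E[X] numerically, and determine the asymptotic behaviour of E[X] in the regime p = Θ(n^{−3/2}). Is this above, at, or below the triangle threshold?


Number of potential triangles: C(188, 3) = 1089836.
Each occurs with probability p³ ≈ (0.0031035)³ ≈ 2.9892321e-08.
By linearity: E[X] = C(188, 3)·p³ ≈ 1089836 · 2.9892321e-08 ≈ 0.03258.
Since α = 3/2 > 1, p = c/n^{3/2} = o(1/n) is below the triangle threshold p ~ 1/n. Asymptotically E[X] ~ (c³/6)·n^{3(1−α)} = (8³/6)·n^{-1.5} → 0, so by Markov's inequality G has no triangles w.h.p.

E[X] ≈ 0.03258; in regime p = Θ(1/n^{3/2}) E[X] tends to 0 (below the triangle threshold p ~ 1/n).


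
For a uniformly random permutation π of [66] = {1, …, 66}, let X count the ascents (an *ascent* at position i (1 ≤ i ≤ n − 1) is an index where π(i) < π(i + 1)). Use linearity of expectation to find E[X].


Write X = Σ X_I over i = 1, …, 65, with X_I the indicator of one ascent.
There are 65 indicators.
For each fixed i, the pair (π(i), π(i+1)) is a uniformly random ordered pair of distinct values from {1, …, 66}; by symmetry P[π(i) < π(i+1)] = 1/2.
By linearity: E[X] = 65 · (1/2) = (66 − 1) · (1/2) = 65/2 ≈ 32.5000.

E[X] = 65/2 = 32.5000.


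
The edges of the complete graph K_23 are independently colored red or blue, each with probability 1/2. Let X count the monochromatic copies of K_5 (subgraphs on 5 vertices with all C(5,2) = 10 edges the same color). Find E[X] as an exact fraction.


Let X = Σ_S X_S over the C(23, 5) = 33649 subsets S of size 5, where X_S = 1 if the K_5 on S is monochromatic.
For a fixed S, the K_5 on S has C(5, 2) = 10 edges. P[all 10 edges red] = (1/2)^10, and likewise for blue, so P[monochromatic] = 2·(1/2)^10 = 2^{1 − 10} = 1/512.
By linearity of expectation: E[X] = C(23, 5) · 2^{1 − 10} = 33649 · 1/512 = 33649/512.
Numerically: E[X] ≈ 65.72070.

E[X] = C(23,5)·2^(1−C(5,2)) = 33649/512 ≈ 65.72070.


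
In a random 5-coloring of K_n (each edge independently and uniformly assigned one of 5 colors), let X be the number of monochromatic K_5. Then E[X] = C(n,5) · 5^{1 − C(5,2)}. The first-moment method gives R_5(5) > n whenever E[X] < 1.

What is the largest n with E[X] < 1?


We need C(n, 5) · 5^{1 − 10} < 1, i.e. C(n, 5) < 5^{10 − 1} = 1953125.
Check values of n near the boundary:
  n = 48: C(48, 5) = 1712304; 1712304 < 1953125? YES
  n = 49: C(49, 5) = 1906884; 1906884 < 1953125? YES
  n = 50: C(50, 5) = 2118760; 2118760 < 1953125? NO
  n = 51: C(51, 5) = 2349060; 2349060 < 1953125? NO
  n = 52: C(52, 5) = 2598960; 2598960 < 1953125? NO
The largest n with C(n, 5) < 1953125 is n = 49 (where E[X] = 1906884/1953125 ≈ 0.976). Hence R_5(5) > 49, i.e. R_5(5) ≥ 50.

Largest n = 49; hence R_5(5) > 49.


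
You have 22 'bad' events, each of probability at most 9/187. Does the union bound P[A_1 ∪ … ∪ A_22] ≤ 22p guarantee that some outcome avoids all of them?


Union bound: P[∪_{i=1}^{22} A_i] ≤ Σ_i P[A_i] ≤ 22·p = 22·(9/187) = 18/17.
Numerically: 18/17 ≈ 1.0588.
Is 18/17 < 1? NO.
Since the bound 18/17 is ≥ 1, the union bound is uninformative here; it does NOT by itself certify existence.

22·p = 18/17 ≈ 1.0588; existence NOT certified by the union bound.


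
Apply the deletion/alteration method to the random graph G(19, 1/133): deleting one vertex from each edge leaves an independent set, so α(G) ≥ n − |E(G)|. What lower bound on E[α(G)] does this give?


E[|E(G)|] = C(19, 2)·p = 171 · (1/133) = 9/7.
E[α(G)] ≥ n − E[|E(G)|] = 19 − 9/7 = 124/7.
Numerically: ≈ 17.7143.
(This is only a lower bound; the true E[α(G)] may be larger.)

E[α(G)] ≥ 124/7 ≈ 17.7143.


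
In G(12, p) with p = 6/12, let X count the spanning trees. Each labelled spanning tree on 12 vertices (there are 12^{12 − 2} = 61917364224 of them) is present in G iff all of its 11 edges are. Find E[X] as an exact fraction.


K_12 has 12^{12 − 2} = 61917364224 labelled spanning trees.
For each such spanning tree H, let X_H = 1 if all 11 edges of H are present in G. Then P[X_H = 1] = p^{11} = (1/2)^{11} = 1/2048.
By linearity: E[X] = Σ_H E[X_H] = 61917364224 · p^{11} = 61917364224 · 1/2048 = 30233088.
Numerically: E[X] ≈ 3.023e+07.

E[X] = 61917364224 · (1/2)^{11} = 30233088 ≈ 3.023e+07.


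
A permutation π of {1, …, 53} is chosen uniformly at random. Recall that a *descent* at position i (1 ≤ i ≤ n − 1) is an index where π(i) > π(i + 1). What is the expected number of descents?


Write X = Σ X_I over i = 1, …, 52, with X_I the indicator of one descent.
There are 52 indicators.
For each fixed i, the pair (π(i), π(i+1)) is a uniformly random ordered pair of distinct values from {1, …, 53}; by symmetry P[π(i) > π(i+1)] = 1/2.
By linearity: E[X] = 52 · (1/2) = (53 − 1) · (1/2) = 26 ≈ 26.0000.

E[X] = 26 = 26.0000.


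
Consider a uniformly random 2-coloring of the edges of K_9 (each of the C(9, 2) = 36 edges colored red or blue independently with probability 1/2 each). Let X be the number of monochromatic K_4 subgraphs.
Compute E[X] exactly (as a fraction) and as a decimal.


Let X = Σ_S X_S over the C(9, 4) = 126 subsets S of size 4, where X_S = 1 if the K_4 on S is monochromatic.
For a fixed S, the K_4 on S has C(4, 2) = 6 edges. P[all 6 edges red] = (1/2)^6, and likewise for blue, so P[monochromatic] = 2·(1/2)^6 = 2^{1 − 6} = 1/32.
By linearity of expectation: E[X] = C(9, 4) · 2^{1 − 6} = 126 · 1/32 = 63/16.
Numerically: E[X] ≈ 3.93750.

E[X] = C(9,4)·2^(1−C(4,2)) = 63/16 ≈ 3.93750.


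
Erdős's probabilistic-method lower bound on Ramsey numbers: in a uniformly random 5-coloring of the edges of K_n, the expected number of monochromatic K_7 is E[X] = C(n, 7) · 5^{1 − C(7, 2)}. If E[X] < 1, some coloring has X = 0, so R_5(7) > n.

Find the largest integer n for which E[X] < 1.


We need C(n, 7) · 5^{1 − 21} < 1, i.e. C(n, 7) < 5^{21 − 1} = 95367431640625.
Check values of n near the boundary:
  n = 337: C(337, 7) = 91989916924632; 91989916924632 < 95367431640625? YES
  n = 338: C(338, 7) = 93935323022736; 93935323022736 < 95367431640625? YES
  n = 339: C(339, 7) = 95915887062372; 95915887062372 < 95367431640625? NO
  n = 340: C(340, 7) = 97932136940560; 97932136940560 < 95367431640625? NO
The largest n with C(n, 7) < 95367431640625 is n = 338 (where E[X] = 93935323022736/95367431640625 ≈ 0.98498). Hence R_5(7) > 338, i.e. R_5(7) ≥ 339.

Largest n = 338; hence R_5(7) > 338.


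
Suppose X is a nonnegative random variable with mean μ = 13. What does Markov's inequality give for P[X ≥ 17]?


μ = E[X] = 13, a = 17.
Markov: P[X ≥ 17] ≤ μ/a = (13)/17 = 13/17.
Numerically: ≈ 0.765.
(Since a = 17 > μ = 13.000, the bound 13/17 is < 1 and informative.)

P[X ≥ 17] ≤ 13/17 ≈ 0.765.


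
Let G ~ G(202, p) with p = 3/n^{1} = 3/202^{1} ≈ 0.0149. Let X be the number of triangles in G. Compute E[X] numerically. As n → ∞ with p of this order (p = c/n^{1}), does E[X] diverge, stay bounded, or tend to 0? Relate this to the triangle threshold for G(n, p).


Number of potential triangles: C(202, 3) = 1353400.
Each occurs with probability p³ ≈ (0.0149)³ ≈ 3.27574e-06.
By linearity: E[X] = C(202, 3)·p³ ≈ 1353400 · 3.27574e-06 ≈ 4.433.
Here α = 1, so p = 3/n is exactly at the triangle threshold p ~ 1/n. Asymptotically E[X] → c³/6 = 3³/6 = 9/2 ≈ 4.500, a bounded constant. In this regime the triangle count is asymptotically Poisson(c³/6).

E[X] ≈ 4.433; in regime p = Θ(1/n^{1}) E[X] stays bounded (at the triangle threshold p ~ 1/n).


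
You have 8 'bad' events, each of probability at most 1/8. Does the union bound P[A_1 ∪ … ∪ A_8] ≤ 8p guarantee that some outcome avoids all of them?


Union bound: P[∪_{i=1}^{8} A_i] ≤ Σ_i P[A_i] ≤ 8·p = 8·(1/8) = 1.
Numerically: 1 ≈ 1.00000.
Is 1 < 1? NO.
Since the bound 1 is ≥ 1, the union bound is uninformative here; it does NOT by itself certify existence.

8·p = 1 ≈ 1.00000; existence NOT certified by the union bound.


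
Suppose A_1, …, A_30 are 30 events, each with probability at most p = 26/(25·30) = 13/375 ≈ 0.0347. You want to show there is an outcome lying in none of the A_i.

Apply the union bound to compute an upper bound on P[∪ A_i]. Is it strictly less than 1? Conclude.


Union bound: P[∪_{i=1}^{30} A_i] ≤ Σ_i P[A_i] ≤ 30·p = 30·(13/375) = 26/25.
Numerically: 26/25 ≈ 1.0400.
Is 26/25 < 1? NO.
Since the bound 26/25 is ≥ 1, the union bound is uninformative here; it does NOT by itself certify existence.

30·p = 26/25 ≈ 1.0400; existence NOT certified by the union bound.


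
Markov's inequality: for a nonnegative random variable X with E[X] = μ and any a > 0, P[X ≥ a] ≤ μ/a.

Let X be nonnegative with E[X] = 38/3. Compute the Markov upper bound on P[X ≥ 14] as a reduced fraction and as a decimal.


μ = E[X] = 38/3, a = 14.
Markov: P[X ≥ 14] ≤ μ/a = (38/3)/14 = 19/21.
Numerically: ≈ 0.9048.
(Since a = 14 > μ = 12.6667, the bound 19/21 is < 1 and informative.)

P[X ≥ 14] ≤ 19/21 ≈ 0.9048.


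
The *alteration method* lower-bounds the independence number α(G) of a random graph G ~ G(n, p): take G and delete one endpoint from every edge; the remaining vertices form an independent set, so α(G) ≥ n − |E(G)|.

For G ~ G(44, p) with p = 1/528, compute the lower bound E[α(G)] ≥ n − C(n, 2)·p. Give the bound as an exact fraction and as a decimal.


E[|E(G)|] = C(44, 2)·p = 946 · (1/528) = 43/24.
E[α(G)] ≥ n − E[|E(G)|] = 44 − 43/24 = 1013/24.
Numerically: ≈ 42.2083.
(This is only a lower bound; the true E[α(G)] may be larger.)

E[α(G)] ≥ 1013/24 ≈ 42.2083.


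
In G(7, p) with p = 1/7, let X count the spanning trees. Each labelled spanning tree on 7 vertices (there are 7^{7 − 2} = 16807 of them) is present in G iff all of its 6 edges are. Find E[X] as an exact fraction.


K_7 has 7^{7 − 2} = 16807 labelled spanning trees.
For each such spanning tree H, let X_H = 1 if all 6 edges of H are present in G. Then P[X_H = 1] = p^{6} = (1/7)^{6} = 1/117649.
By linearity: E[X] = Σ_H E[X_H] = 16807 · p^{6} = 16807 · 1/117649 = 1/7.
Numerically: E[X] ≈ 0.142857.

E[X] = 16807 · (1/7)^{6} = 1/7 ≈ 0.142857.


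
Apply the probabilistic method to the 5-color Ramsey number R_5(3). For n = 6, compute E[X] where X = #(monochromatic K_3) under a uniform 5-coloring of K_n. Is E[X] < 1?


E[X] = C(6, 3) · 5^{1 − 3} = 20 · 5^{−2} = 20/25.
As a reduced fraction: E[X] = 4/5 ≈ 0.8000.
Is E[X] < 1? YES.
Since E[X] < 1, there exists a 5-coloring of K_{6} with no monochromatic K_3; hence R_5(3) > 6.

E[X] = 4/5 ≈ 0.8000; E[X] < 1, so R_5(3) > 6.


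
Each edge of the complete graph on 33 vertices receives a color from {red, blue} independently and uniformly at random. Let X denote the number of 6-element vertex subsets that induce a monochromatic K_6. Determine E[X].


Let X = Σ_S X_S over the C(33, 6) = 1107568 subsets S of size 6, where X_S = 1 if the K_6 on S is monochromatic.
For a fixed S, the K_6 on S has C(6, 2) = 15 edges. P[all 15 edges red] = (1/2)^15, and likewise for blue, so P[monochromatic] = 2·(1/2)^15 = 2^{1 − 15} = 1/16384.
By linearity: E[X] = C(33, 6) · 2^{1 − 15} = 1107568 · 1/16384 = 69223/1024.
Numerically: E[X] ≈ 67.60059.

E[X] = C(33,6)·2^(1−C(6,2)) = 69223/1024 ≈ 67.60059.


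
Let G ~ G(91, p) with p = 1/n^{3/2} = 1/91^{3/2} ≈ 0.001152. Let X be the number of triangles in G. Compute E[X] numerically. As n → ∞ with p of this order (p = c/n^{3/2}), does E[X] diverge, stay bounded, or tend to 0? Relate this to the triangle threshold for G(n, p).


Number of potential triangles: C(91, 3) = 121485.
Each occurs with probability p³ ≈ (0.001152)³ ≈ 1.528670e-09.
By linearity: E[X] = C(91, 3)·p³ ≈ 121485 · 1.528670e-09 ≈ 0.0002.
Since α = 3/2 > 1, p = c/n^{3/2} = o(1/n) is below the triangle threshold p ~ 1/n. Asymptotically E[X] ~ (c³/6)·n^{3(1−α)} = (1³/6)·n^{-1.5} → 0, so by Markov's inequality G has no triangles w.h.p.

E[X] ≈ 0.0002; in regime p = Θ(1/n^{3/2}) E[X] tends to 0 (below the triangle threshold p ~ 1/n).


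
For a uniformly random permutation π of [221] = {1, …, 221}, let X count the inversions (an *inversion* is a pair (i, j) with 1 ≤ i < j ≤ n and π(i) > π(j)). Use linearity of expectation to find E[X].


Write X = Σ X_I over the C(221, 2) = 24310 pairs i < j, with X_I the indicator of one inversion.
There are 24310 indicators.
For each fixed pair i < j, the values π(i) and π(j) are two distinct elements of {1, …, 221} in uniformly random order; by symmetry P[π(i) > π(j)] = 1/2.
By linearity: E[X] = 24310 · (1/2) = C(221, 2) · (1/2) = 24310/2 = 12155 ≈ 12155.000000.

E[X] = 12155 = 12155.000000.


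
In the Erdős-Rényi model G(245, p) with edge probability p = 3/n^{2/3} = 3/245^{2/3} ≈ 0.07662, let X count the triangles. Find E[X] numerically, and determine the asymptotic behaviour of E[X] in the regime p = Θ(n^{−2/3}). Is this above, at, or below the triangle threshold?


Number of potential triangles: C(245, 3) = 2421090.
Each occurs with probability p³ ≈ (0.07662)³ ≈ 4.498126e-04.
By linearity: E[X] = C(245, 3)·p³ ≈ 2421090 · 4.498126e-04 ≈ 1089.0367.
Since α = 2/3 < 1, p = c/n^{2/3} ≫ 1/n is above the triangle threshold p ~ 1/n. Asymptotically E[X] ~ (c³/6)·n^{3(1−α)} = (3³/6)·n^{1} → ∞; triangles are abundant w.h.p.

E[X] ≈ 1089.0367; in regime p = Θ(1/n^{2/3}) E[X] diverges (above the triangle threshold p ~ 1/n).


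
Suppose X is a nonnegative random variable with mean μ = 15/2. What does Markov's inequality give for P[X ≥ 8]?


μ = E[X] = 15/2, a = 8.
Markov: P[X ≥ 8] ≤ μ/a = (15/2)/8 = 15/16.
Numerically: ≈ 0.9375.
(Since a = 8 > μ = 7.5000, the bound 15/16 is < 1 and informative.)

P[X ≥ 8] ≤ 15/16 ≈ 0.9375.


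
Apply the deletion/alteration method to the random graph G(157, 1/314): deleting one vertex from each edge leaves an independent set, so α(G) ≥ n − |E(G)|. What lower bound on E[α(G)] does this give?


E[|E(G)|] = C(157, 2)·p = 12246 · (1/314) = 39.
E[α(G)] ≥ n − E[|E(G)|] = 157 − 39 = 118.
Numerically: ≈ 118.000.
(This is only a lower bound; the true E[α(G)] may be larger.)

E[α(G)] ≥ 118 ≈ 118.000.


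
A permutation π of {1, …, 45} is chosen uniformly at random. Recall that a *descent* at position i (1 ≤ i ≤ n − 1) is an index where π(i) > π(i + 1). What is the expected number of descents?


Write X = Σ X_I over i = 1, …, 44, with X_I the indicator of one descent.
There are 44 indicators.
For each fixed i, the pair (π(i), π(i+1)) is a uniformly random ordered pair of distinct values from {1, …, 45}; by symmetry P[π(i) > π(i+1)] = 1/2.
By linearity: E[X] = 44 · (1/2) = (45 − 1) · (1/2) = 22 ≈ 22.000.

E[X] = 22 = 22.000.


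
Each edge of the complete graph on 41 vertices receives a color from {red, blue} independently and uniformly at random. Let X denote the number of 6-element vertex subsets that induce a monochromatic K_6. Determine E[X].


Let X = Σ_S X_S over the C(41, 6) = 4496388 subsets S of size 6, where X_S = 1 if the K_6 on S is monochromatic.
For a fixed S, the K_6 on S has C(6, 2) = 15 edges. P[all 15 edges red] = (1/2)^15, and likewise for blue, so P[monochromatic] = 2·(1/2)^15 = 2^{1 − 15} = 1/16384.
By linearity: E[X] = C(41, 6) · 2^{1 − 15} = 4496388 · 1/16384 = 1124097/4096.
Numerically: E[X] ≈ 274.4377.

E[X] = C(41,6)·2^(1−C(6,2)) = 1124097/4096 ≈ 274.4377.


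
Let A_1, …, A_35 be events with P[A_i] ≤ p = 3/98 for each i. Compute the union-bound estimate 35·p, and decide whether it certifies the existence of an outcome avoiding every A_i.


Union bound: P[∪_{i=1}^{35} A_i] ≤ Σ_i P[A_i] ≤ 35·p = 35·(3/98) = 15/14.
Numerically: 15/14 ≈ 1.07143.
Is 15/14 < 1? NO.
Since the bound 15/14 is ≥ 1, the union bound is uninformative here; it does NOT by itself certify existence.

35·p = 15/14 ≈ 1.07143; existence NOT certified by the union bound.


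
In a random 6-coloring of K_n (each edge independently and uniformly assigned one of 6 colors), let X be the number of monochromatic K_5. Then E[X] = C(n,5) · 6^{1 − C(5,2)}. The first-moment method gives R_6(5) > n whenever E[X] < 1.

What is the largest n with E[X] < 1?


We need C(n, 5) · 6^{1 − 10} < 1, i.e. C(n, 5) < 6^{10 − 1} = 10077696.
Check values of n near the boundary:
  n = 62: C(62, 5) = 6471002; 6471002 < 10077696? YES
  n = 63: C(63, 5) = 7028847; 7028847 < 10077696? YES
  n = 64: C(64, 5) = 7624512; 7624512 < 10077696? YES
  n = 65: C(65, 5) = 8259888; 8259888 < 10077696? YES
  n = 66: C(66, 5) = 8936928; 8936928 < 10077696? YES
  n = 67: C(67, 5) = 9657648; 9657648 < 10077696? YES
  n = 68: C(68, 5) = 10424128; 10424128 < 10077696? NO
  n = 69: C(69, 5) = 11238513; 11238513 < 10077696? NO
The largest n with C(n, 5) < 10077696 is n = 67 (where E[X] = 67067/69984 ≈ 0.958). Hence R_6(5) > 67, i.e. R_6(5) ≥ 68.

Largest n = 67; hence R_6(5) > 67.


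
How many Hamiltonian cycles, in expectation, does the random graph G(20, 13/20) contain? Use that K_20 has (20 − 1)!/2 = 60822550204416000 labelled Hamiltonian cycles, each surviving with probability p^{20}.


K_20 has (20 − 1)!/2 = 60822550204416000 labelled Hamiltonian cycles.
For each such Hamiltonian cycle H, let X_H = 1 if all 20 edges of H are present in G. Then P[X_H = 1] = p^{20} = (13/20)^{20} = 19004963774880799438801/104857600000000000000000000.
By linearity: E[X] = Σ_H E[X_H] = 60822550204416000 · p^{20} = 60822550204416000 · 19004963774880799438801/104857600000000000000000000 = 282209561360057334695429506990221/25600000000000000000.
Numerically: E[X] ≈ 1.1e+13.

E[X] = 60822550204416000 · (13/20)^{20} = 282209561360057334695429506990221/25600000000000000000 ≈ 1.1e+13.


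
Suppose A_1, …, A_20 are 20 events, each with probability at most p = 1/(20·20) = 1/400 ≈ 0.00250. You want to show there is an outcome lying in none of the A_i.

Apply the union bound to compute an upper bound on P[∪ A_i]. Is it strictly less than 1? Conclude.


Union bound: P[∪_{i=1}^{20} A_i] ≤ Σ_i P[A_i] ≤ 20·p = 20·(1/400) = 1/20.
Numerically: 1/20 ≈ 0.05000.
Is 1/20 < 1? YES.
Since P[∪ A_i] ≤ 1/20 < 1, the complement has P[∩ A_i^c] ≥ 1 − 1/20 = 19/20 > 0, so some outcome avoids every A_i.

20·p = 1/20 ≈ 0.05000; existence CERTIFIED by the union bound.


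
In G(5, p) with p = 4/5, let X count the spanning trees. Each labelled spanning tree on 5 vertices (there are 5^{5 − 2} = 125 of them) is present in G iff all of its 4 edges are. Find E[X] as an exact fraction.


K_5 has 5^{5 − 2} = 125 labelled spanning trees.
For each such spanning tree H, let X_H = 1 if all 4 edges of H are present in G. Then P[X_H = 1] = p^{4} = (4/5)^{4} = 256/625.
By linearity of expectation: E[X] = Σ_H E[X_H] = 125 · p^{4} = 125 · 256/625 = 256/5.
Numerically: E[X] ≈ 51.2.

E[X] = 125 · (4/5)^{4} = 256/5 ≈ 51.2.


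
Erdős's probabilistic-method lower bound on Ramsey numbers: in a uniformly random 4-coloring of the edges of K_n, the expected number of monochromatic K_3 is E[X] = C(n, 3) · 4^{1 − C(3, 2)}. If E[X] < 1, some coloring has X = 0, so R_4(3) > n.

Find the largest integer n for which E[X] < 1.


We need C(n, 3) · 4^{1 − 3} < 1, i.e. C(n, 3) < 4^{3 − 1} = 16.
Check values of n near the boundary:
  n = 3: C(3, 3) = 1; 1 < 16? YES
  n = 4: C(4, 3) = 4; 4 < 16? YES
  n = 5: C(5, 3) = 10; 10 < 16? YES
  n = 6: C(6, 3) = 20; 20 < 16? NO
  n = 7: C(7, 3) = 35; 35 < 16? NO
The largest n with C(n, 3) < 16 is n = 5 (where E[X] = 5/8 ≈ 0.62500). Hence R_4(3) > 5, i.e. R_4(3) ≥ 6.

Largest n = 5; hence R_4(3) > 5.


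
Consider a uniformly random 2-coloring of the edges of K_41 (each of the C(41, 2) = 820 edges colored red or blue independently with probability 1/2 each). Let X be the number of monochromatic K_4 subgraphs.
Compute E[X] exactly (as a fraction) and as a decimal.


Let X = Σ_S X_S over the C(41, 4) = 101270 subsets S of size 4, where X_S = 1 if the K_4 on S is monochromatic.
For a fixed S, the K_4 on S has C(4, 2) = 6 edges. P[all 6 edges red] = (1/2)^6, and likewise for blue, so P[monochromatic] = 2·(1/2)^6 = 2^{1 − 6} = 1/32.
Summing: E[X] = C(41, 4) · 2^{1 − 6} = 101270 · 1/32 = 50635/16.
Numerically: E[X] ≈ 3164.68750.

E[X] = C(41,4)·2^(1−C(4,2)) = 50635/16 ≈ 3164.68750.


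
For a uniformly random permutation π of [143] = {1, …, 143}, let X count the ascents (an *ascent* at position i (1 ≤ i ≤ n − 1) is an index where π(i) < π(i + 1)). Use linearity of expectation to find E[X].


Write X = Σ X_I over i = 1, …, 142, with X_I the indicator of one ascent.
There are 142 indicators.
For each fixed i, the pair (π(i), π(i+1)) is a uniformly random ordered pair of distinct values from {1, …, 143}; by symmetry P[π(i) < π(i+1)] = 1/2.
By linearity: E[X] = 142 · (1/2) = (143 − 1) · (1/2) = 71 ≈ 71.0000.

E[X] = 71 = 71.0000.


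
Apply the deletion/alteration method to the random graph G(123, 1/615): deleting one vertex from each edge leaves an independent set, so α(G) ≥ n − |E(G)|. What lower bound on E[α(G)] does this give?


E[|E(G)|] = C(123, 2)·p = 7503 · (1/615) = 61/5.
E[α(G)] ≥ n − E[|E(G)|] = 123 − 61/5 = 554/5.
Numerically: ≈ 110.800.
(This is only a lower bound; the true E[α(G)] may be larger.)

E[α(G)] ≥ 554/5 ≈ 110.800.


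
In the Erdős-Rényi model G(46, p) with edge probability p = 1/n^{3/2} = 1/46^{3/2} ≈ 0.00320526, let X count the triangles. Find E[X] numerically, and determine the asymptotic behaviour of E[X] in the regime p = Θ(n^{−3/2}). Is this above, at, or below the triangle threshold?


Number of potential triangles: C(46, 3) = 15180.
Each occurs with probability p³ ≈ (0.00320526)³ ≈ 3.29298504e-08.
By linearity: E[X] = C(46, 3)·p³ ≈ 15180 · 3.29298504e-08 ≈ 0.000500.
Since α = 3/2 > 1, p = c/n^{3/2} = o(1/n) is below the triangle threshold p ~ 1/n. Asymptotically E[X] ~ (c³/6)·n^{3(1−α)} = (1³/6)·n^{-1.5} → 0, so by Markov's inequality G has no triangles w.h.p.

E[X] ≈ 0.000500; in regime p = Θ(1/n^{3/2}) E[X] tends to 0 (below the triangle threshold p ~ 1/n).


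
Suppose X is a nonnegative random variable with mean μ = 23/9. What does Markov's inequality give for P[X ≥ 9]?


μ = E[X] = 23/9, a = 9.
Markov: P[X ≥ 9] ≤ μ/a = (23/9)/9 = 23/81.
Numerically: ≈ 0.283951.
(Since a = 9 > μ = 2.555556, the bound 23/81 is < 1 and informative.)

P[X ≥ 9] ≤ 23/81 ≈ 0.283951.


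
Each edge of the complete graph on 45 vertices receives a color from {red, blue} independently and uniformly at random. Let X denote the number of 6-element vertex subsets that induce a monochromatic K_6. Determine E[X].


Let X = Σ_S X_S over the C(45, 6) = 8145060 subsets S of size 6, where X_S = 1 if the K_6 on S is monochromatic.
For a fixed S, the K_6 on S has C(6, 2) = 15 edges. P[all 15 edges red] = (1/2)^15, and likewise for blue, so P[monochromatic] = 2·(1/2)^15 = 2^{1 − 15} = 1/16384.
Summing: E[X] = C(45, 6) · 2^{1 − 15} = 8145060 · 1/16384 = 2036265/4096.
Numerically: E[X] ≈ 497.13501.

E[X] = C(45,6)·2^(1−C(6,2)) = 2036265/4096 ≈ 497.13501.


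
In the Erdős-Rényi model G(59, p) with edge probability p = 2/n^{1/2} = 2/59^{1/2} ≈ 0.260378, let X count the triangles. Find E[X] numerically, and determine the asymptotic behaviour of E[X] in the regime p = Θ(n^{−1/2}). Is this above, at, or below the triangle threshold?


Number of potential triangles: C(59, 3) = 32509.
Each occurs with probability p³ ≈ (0.260378)³ ≈ 1.76527337e-02.
By linearity: E[X] = C(59, 3)·p³ ≈ 32509 · 1.76527337e-02 ≈ 573.872720.
Since α = 1/2 < 1, p = c/n^{1/2} ≫ 1/n is above the triangle threshold p ~ 1/n. Asymptotically E[X] ~ (c³/6)·n^{3(1−α)} = (2³/6)·n^{1.5} → ∞; triangles are abundant w.h.p.

E[X] ≈ 573.872720; in regime p = Θ(1/n^{1/2}) E[X] diverges (above the triangle threshold p ~ 1/n).


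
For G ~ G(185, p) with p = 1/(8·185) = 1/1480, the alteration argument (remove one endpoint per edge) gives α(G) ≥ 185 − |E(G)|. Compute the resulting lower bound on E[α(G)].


E[|E(G)|] = C(185, 2)·p = 17020 · (1/1480) = 23/2.
E[α(G)] ≥ n − E[|E(G)|] = 185 − 23/2 = 347/2.
Numerically: ≈ 173.5000.
(This is only a lower bound; the true E[α(G)] may be larger.)

E[α(G)] ≥ 347/2 ≈ 173.5000.


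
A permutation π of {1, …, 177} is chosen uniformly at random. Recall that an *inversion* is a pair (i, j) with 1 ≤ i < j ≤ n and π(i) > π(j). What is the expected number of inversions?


Write X = Σ X_I over the C(177, 2) = 15576 pairs i < j, with X_I the indicator of one inversion.
There are 15576 indicators.
For each fixed pair i < j, the values π(i) and π(j) are two distinct elements of {1, …, 177} in uniformly random order; by symmetry P[π(i) > π(j)] = 1/2.
By linearity: E[X] = 15576 · (1/2) = C(177, 2) · (1/2) = 15576/2 = 7788 ≈ 7788.0000.

E[X] = 7788 = 7788.0000.


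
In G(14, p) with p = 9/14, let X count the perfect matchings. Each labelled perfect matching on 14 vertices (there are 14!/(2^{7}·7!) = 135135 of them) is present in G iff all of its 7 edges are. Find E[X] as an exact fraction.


K_14 has 14!/(2^{7}·7!) = 135135 labelled perfect matchings.
For each such perfect matching H, let X_H = 1 if all 7 edges of H are present in G. Then P[X_H = 1] = p^{7} = (9/14)^{7} = 4782969/105413504.
By linearity: E[X] = Σ_H E[X_H] = 135135 · p^{7} = 135135 · 4782969/105413504 = 92335216545/15059072.
Numerically: E[X] ≈ 6132.

E[X] = 135135 · (9/14)^{7} = 92335216545/15059072 ≈ 6132.


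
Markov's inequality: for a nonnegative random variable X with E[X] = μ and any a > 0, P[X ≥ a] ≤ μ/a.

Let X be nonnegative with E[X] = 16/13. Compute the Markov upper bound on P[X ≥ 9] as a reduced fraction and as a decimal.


μ = E[X] = 16/13, a = 9.
Markov: P[X ≥ 9] ≤ μ/a = (16/13)/9 = 16/117.
Numerically: ≈ 0.1368.
(Since a = 9 > μ = 1.2308, the bound 16/117 is < 1 and informative.)

P[X ≥ 9] ≤ 16/117 ≈ 0.1368.


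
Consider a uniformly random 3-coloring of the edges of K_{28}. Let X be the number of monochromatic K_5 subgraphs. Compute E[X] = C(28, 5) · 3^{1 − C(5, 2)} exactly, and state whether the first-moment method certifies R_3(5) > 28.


E[X] = C(28, 5) · 3^{1 − 10} = 98280 · 3^{−9} = 98280/19683.
As a reduced fraction: E[X] = 3640/729 ≈ 4.9931413.
Is E[X] < 1? NO.
Since E[X] ≥ 1, the first-moment bound is inconclusive at n = 28; it does NOT by itself certify R_3(5) > 28.

E[X] = 3640/729 ≈ 4.9931413; E[X] ≥ 1; first-moment method inconclusive here.


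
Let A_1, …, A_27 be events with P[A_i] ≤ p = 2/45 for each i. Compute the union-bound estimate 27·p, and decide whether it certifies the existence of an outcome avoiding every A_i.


Union bound: P[∪_{i=1}^{27} A_i] ≤ Σ_i P[A_i] ≤ 27·p = 27·(2/45) = 6/5.
Numerically: 6/5 ≈ 1.200.
Is 6/5 < 1? NO.
Since the bound 6/5 is ≥ 1, the union bound is uninformative here; it does NOT by itself certify existence.

27·p = 6/5 ≈ 1.200; existence NOT certified by the union bound.


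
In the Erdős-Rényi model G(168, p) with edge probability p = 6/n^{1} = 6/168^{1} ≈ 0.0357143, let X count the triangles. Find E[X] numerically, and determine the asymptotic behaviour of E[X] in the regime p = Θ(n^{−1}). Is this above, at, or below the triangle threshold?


Number of potential triangles: C(168, 3) = 776216.
Each occurs with probability p³ ≈ (0.0357143)³ ≈ 4.55539359e-05.
By linearity: E[X] = C(168, 3)·p³ ≈ 776216 · 4.55539359e-05 ≈ 35.359694.
Here α = 1, so p = 6/n is exactly at the triangle threshold p ~ 1/n. Asymptotically E[X] → c³/6 = 6³/6 = 36 ≈ 36.000000, a bounded constant. In this regime the triangle count is asymptotically Poisson(c³/6).

E[X] ≈ 35.359694; in regime p = Θ(1/n^{1}) E[X] stays bounded (at the triangle threshold p ~ 1/n).


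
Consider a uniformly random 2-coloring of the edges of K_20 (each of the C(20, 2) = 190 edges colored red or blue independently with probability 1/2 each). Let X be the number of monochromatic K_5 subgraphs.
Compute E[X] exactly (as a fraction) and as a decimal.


Let X = Σ_S X_S over the C(20, 5) = 15504 subsets S of size 5, where X_S = 1 if the K_5 on S is monochromatic.
For a fixed S, the K_5 on S has C(5, 2) = 10 edges. P[all 10 edges red] = (1/2)^10, and likewise for blue, so P[monochromatic] = 2·(1/2)^10 = 2^{1 − 10} = 1/512.
Summing: E[X] = C(20, 5) · 2^{1 − 10} = 15504 · 1/512 = 969/32.
Numerically: E[X] ≈ 30.281.

E[X] = C(20,5)·2^(1−C(5,2)) = 969/32 ≈ 30.281.


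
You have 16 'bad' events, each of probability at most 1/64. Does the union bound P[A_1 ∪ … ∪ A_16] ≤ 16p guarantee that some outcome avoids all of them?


Union bound: P[∪_{i=1}^{16} A_i] ≤ Σ_i P[A_i] ≤ 16·p = 16·(1/64) = 1/4.
Numerically: 1/4 ≈ 0.2500.
Is 1/4 < 1? YES.
Since P[∪ A_i] ≤ 1/4 < 1, the complement has P[∩ A_i^c] ≥ 1 − 1/4 = 3/4 > 0, so some outcome avoids every A_i.

16·p = 1/4 ≈ 0.2500; existence CERTIFIED by the union bound.


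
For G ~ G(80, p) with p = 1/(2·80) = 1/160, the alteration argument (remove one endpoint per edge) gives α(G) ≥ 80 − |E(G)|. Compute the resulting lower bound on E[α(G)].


E[|E(G)|] = C(80, 2)·p = 3160 · (1/160) = 79/4.
E[α(G)] ≥ n − E[|E(G)|] = 80 − 79/4 = 241/4.
Numerically: ≈ 60.25000.
(This is only a lower bound; the true E[α(G)] may be larger.)

E[α(G)] ≥ 241/4 ≈ 60.25000.


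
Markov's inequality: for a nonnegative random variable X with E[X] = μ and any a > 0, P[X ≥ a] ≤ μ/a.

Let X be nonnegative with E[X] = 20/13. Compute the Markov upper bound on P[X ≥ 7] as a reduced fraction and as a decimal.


μ = E[X] = 20/13, a = 7.
Markov: P[X ≥ 7] ≤ μ/a = (20/13)/7 = 20/91.
Numerically: ≈ 0.220.
(Since a = 7 > μ = 1.538, the bound 20/91 is < 1 and informative.)

P[X ≥ 7] ≤ 20/91 ≈ 0.220.


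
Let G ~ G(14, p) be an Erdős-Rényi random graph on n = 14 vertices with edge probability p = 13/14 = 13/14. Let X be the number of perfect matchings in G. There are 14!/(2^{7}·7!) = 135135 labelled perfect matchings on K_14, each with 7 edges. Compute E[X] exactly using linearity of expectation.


K_14 has 14!/(2^{7}·7!) = 135135 labelled perfect matchings.
For each such perfect matching H, let X_H = 1 if all 7 edges of H are present in G. Then P[X_H = 1] = p^{7} = (13/14)^{7} = 62748517/105413504.
Summing the indicators: E[X] = Σ_H E[X_H] = 135135 · p^{7} = 135135 · 62748517/105413504 = 1211360120685/15059072.
Numerically: E[X] ≈ 8.04e+04.

E[X] = 135135 · (13/14)^{7} = 1211360120685/15059072 ≈ 8.04e+04.


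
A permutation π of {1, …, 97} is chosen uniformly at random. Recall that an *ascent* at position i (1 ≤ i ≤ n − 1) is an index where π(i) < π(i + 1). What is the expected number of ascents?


Write X = Σ X_I over i = 1, …, 96, with X_I the indicator of one ascent.
There are 96 indicators.
For each fixed i, the pair (π(i), π(i+1)) is a uniformly random ordered pair of distinct values from {1, …, 97}; by symmetry P[π(i) < π(i+1)] = 1/2.
By linearity: E[X] = 96 · (1/2) = (97 − 1) · (1/2) = 48 ≈ 48.00000.

E[X] = 48 = 48.00000.


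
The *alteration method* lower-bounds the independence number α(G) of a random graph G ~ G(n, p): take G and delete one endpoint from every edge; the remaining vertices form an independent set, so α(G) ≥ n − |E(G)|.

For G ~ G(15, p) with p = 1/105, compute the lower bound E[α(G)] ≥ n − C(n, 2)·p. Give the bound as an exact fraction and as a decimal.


E[|E(G)|] = C(15, 2)·p = 105 · (1/105) = 1.
E[α(G)] ≥ n − E[|E(G)|] = 15 − 1 = 14.
Numerically: ≈ 14.000000.
(This is only a lower bound; the true E[α(G)] may be larger.)

E[α(G)] ≥ 14 ≈ 14.000000.


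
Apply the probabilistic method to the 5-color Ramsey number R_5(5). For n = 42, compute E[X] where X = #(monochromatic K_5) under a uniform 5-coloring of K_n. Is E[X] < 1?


E[X] = C(42, 5) · 5^{1 − 10} = 850668 · 5^{−9} = 850668/1953125.
As a reduced fraction: E[X] = 850668/1953125 ≈ 0.435542.
Is E[X] < 1? YES.
Since E[X] < 1, there exists a 5-coloring of K_{42} with no monochromatic K_5; hence R_5(5) > 42.

E[X] = 850668/1953125 ≈ 0.435542; E[X] < 1, so R_5(5) > 42.


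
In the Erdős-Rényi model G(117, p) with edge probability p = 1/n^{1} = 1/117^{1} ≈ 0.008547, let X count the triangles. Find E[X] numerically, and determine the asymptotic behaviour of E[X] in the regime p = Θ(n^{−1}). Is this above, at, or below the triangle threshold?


Number of potential triangles: C(117, 3) = 260130.
Each occurs with probability p³ ≈ (0.008547)³ ≈ 6.2437056e-07.
By linearity: E[X] = C(117, 3)·p³ ≈ 260130 · 6.2437056e-07 ≈ 0.16242.
Here α = 1, so p = 1/n is exactly at the triangle threshold p ~ 1/n. Asymptotically E[X] → c³/6 = 1³/6 = 1/6 ≈ 0.16667, a bounded constant. In this regime the triangle count is asymptotically Poisson(c³/6).

E[X] ≈ 0.16242; in regime p = Θ(1/n^{1}) E[X] stays bounded (at the triangle threshold p ~ 1/n).


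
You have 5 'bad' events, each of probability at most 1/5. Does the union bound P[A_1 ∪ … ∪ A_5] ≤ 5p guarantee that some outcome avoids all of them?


Union bound: P[∪_{i=1}^{5} A_i] ≤ Σ_i P[A_i] ≤ 5·p = 5·(1/5) = 1.
Numerically: 1 ≈ 1.00000.
Is 1 < 1? NO.
Since the bound 1 is ≥ 1, the union bound is uninformative here; it does NOT by itself certify existence.

5·p = 1 ≈ 1.00000; existence NOT certified by the union bound.


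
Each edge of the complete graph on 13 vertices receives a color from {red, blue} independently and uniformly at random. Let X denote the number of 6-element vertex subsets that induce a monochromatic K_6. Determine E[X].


Let X = Σ_S X_S over the C(13, 6) = 1716 subsets S of size 6, where X_S = 1 if the K_6 on S is monochromatic.
For a fixed S, the K_6 on S has C(6, 2) = 15 edges. P[all 15 edges red] = (1/2)^15, and likewise for blue, so P[monochromatic] = 2·(1/2)^15 = 2^{1 − 15} = 1/16384.
By linearity of expectation: E[X] = C(13, 6) · 2^{1 − 15} = 1716 · 1/16384 = 429/4096.
Numerically: E[X] ≈ 0.105.

E[X] = C(13,6)·2^(1−C(6,2)) = 429/4096 ≈ 0.105.


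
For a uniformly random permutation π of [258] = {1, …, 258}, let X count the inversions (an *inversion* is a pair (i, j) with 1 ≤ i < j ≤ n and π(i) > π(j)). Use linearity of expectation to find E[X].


Write X = Σ X_I over the C(258, 2) = 33153 pairs i < j, with X_I the indicator of one inversion.
There are 33153 indicators.
For each fixed pair i < j, the values π(i) and π(j) are two distinct elements of {1, …, 258} in uniformly random order; by symmetry P[π(i) > π(j)] = 1/2.
By linearity: E[X] = 33153 · (1/2) = C(258, 2) · (1/2) = 33153/2 = 33153/2 ≈ 16576.500.

E[X] = 33153/2 = 16576.500.


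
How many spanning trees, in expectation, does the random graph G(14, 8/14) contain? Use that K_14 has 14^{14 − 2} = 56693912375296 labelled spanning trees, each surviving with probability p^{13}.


K_14 has 14^{14 − 2} = 56693912375296 labelled spanning trees.
For each such spanning tree H, let X_H = 1 if all 13 edges of H are present in G. Then P[X_H = 1] = p^{13} = (4/7)^{13} = 67108864/96889010407.
Summing the indicators: E[X] = Σ_H E[X_H] = 56693912375296 · p^{13} = 56693912375296 · 67108864/96889010407 = 274877906944/7.
Numerically: E[X] ≈ 3.9268e+10.

E[X] = 56693912375296 · (4/7)^{13} = 274877906944/7 ≈ 3.9268e+10.


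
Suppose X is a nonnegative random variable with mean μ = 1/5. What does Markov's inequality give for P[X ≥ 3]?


μ = E[X] = 1/5, a = 3.
Markov: P[X ≥ 3] ≤ μ/a = (1/5)/3 = 1/15.
Numerically: ≈ 0.066667.
(Since a = 3 > μ = 0.200000, the bound 1/15 is < 1 and informative.)

P[X ≥ 3] ≤ 1/15 ≈ 0.066667.


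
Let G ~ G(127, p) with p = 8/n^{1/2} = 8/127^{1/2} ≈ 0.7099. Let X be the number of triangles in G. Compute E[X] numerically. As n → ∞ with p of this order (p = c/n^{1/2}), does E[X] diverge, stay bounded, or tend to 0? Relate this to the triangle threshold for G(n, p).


Number of potential triangles: C(127, 3) = 333375.
Each occurs with probability p³ ≈ (0.7099)³ ≈ 3.577374e-01.
By linearity: E[X] = C(127, 3)·p³ ≈ 333375 · 3.577374e-01 ≈ 119260.7149.
Since α = 1/2 < 1, p = c/n^{1/2} ≫ 1/n is above the triangle threshold p ~ 1/n. Asymptotically E[X] ~ (c³/6)·n^{3(1−α)} = (8³/6)·n^{1.5} → ∞; triangles are abundant w.h.p.

E[X] ≈ 119260.7149; in regime p = Θ(1/n^{1/2}) E[X] diverges (above the triangle threshold p ~ 1/n).


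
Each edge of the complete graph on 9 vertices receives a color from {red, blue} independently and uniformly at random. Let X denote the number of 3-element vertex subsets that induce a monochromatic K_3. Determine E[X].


Let X = Σ_S X_S over the C(9, 3) = 84 subsets S of size 3, where X_S = 1 if the K_3 on S is monochromatic.
For a fixed S, the K_3 on S has C(3, 2) = 3 edges. P[all 3 edges red] = (1/2)^3, and likewise for blue, so P[monochromatic] = 2·(1/2)^3 = 2^{1 − 3} = 1/4.
Summing: E[X] = C(9, 3) · 2^{1 − 3} = 84 · 1/4 = 21.
Numerically: E[X] ≈ 21.000000.

E[X] = C(9,3)·2^(1−C(3,2)) = 21 ≈ 21.000000.


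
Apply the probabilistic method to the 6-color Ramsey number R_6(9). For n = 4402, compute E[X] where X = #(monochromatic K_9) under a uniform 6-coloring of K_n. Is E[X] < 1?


E[X] = C(4402, 9) · 6^{1 − 36} = 1696419745356657449393393700 · 6^{−35} = 1696419745356657449393393700/1719070799748422591028658176.
As a reduced fraction: E[X] = 141368312113054787449449475/143255899979035215919054848 ≈ 0.9868237.
Is E[X] < 1? YES.
Since E[X] < 1, there exists a 6-coloring of K_{4402} with no monochromatic K_9; hence R_6(9) > 4402.

E[X] = 141368312113054787449449475/143255899979035215919054848 ≈ 0.9868237; E[X] < 1, so R_6(9) > 4402.


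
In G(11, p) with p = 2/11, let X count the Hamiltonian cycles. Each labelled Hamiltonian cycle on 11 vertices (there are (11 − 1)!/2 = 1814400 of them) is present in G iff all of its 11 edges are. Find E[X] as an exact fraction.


K_11 has (11 − 1)!/2 = 1814400 labelled Hamiltonian cycles.
For each such Hamiltonian cycle H, let X_H = 1 if all 11 edges of H are present in G. Then P[X_H = 1] = p^{11} = (2/11)^{11} = 2048/285311670611.
By linearity: E[X] = Σ_H E[X_H] = 1814400 · p^{11} = 1814400 · 2048/285311670611 = 3715891200/285311670611.
Numerically: E[X] ≈ 0.01302.

E[X] = 1814400 · (2/11)^{11} = 3715891200/285311670611 ≈ 0.01302.


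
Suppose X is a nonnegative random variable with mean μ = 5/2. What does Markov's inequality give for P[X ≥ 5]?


μ = E[X] = 5/2, a = 5.
Markov: P[X ≥ 5] ≤ μ/a = (5/2)/5 = 1/2.
Numerically: ≈ 0.50000.
(Since a = 5 > μ = 2.50000, the bound 1/2 is < 1 and informative.)

P[X ≥ 5] ≤ 1/2 ≈ 0.50000.
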